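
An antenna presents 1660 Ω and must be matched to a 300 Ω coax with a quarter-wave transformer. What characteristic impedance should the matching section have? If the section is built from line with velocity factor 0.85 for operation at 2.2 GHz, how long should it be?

Z_qwt ≈ 706 Ω; length ≈ 2.9 cm

Z_qwt = √(Z_0·R_L) = √(300 × 1660) = √498000
λ = 0.85·c/f = 0.116 m, so l = λ/4 = 0.029 m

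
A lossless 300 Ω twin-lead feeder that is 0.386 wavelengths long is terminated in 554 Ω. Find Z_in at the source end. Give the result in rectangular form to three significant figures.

Z_in ≈ 272 + j176 Ω

βl = 2π × 0.386 = 139°
tan(βl) = tan(139°) = -0.871
Z_in = Z_0·(Z_L + jZ_0·tanβl)/(Z_0 + jZ_L·tanβl)
     = 300·(554 − j261)/(300 − j482)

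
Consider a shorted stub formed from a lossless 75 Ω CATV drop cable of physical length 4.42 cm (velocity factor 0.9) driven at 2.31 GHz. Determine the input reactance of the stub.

X_in ≈ -72.1 Ω (capacitive)

λ = v/f = 0.9·c / 2.31 GHz = 0.117 m
βl = 2π·l/λ = 2π × 0.378 = 136°
tan(βl) = -0.961
For a shorted stub, Z_in = jZ_0·tan(βl)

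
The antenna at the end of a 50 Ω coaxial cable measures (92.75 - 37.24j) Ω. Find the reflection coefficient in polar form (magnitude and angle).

Γ ≈ 0.384 ∠ -26.4°

Γ = (Z_L − Z_0)/(Z_L + Z_0) = (42.75 − j37.24)/(142.8 − j37.24)
|Γ| = 56.7/148 = 0.384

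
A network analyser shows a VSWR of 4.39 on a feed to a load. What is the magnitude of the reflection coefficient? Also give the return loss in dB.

|Γ| ≈ 0.629; return loss ≈ 4.03 dB

|Γ| = (S − 1)/(S + 1) = (4.39 − 1)/(4.39 + 1) = 3.39/5.39
RL = −20·log₁₀|Γ| = −20·log₁₀(0.629)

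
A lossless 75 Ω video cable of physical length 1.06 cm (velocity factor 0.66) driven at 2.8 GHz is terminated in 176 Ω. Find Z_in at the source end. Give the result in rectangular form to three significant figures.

Z_in ≈ 44.6 − j40.7 Ω

λ = v/f = 0.66·c / 2.8 GHz = 0.0707 m
βl = 2π·l/λ = 2π × 0.15 = 54°
tan(βl) = tan(54°) = 1.37
Z_in = Z_0·(Z_L + jZ_0·tanβl)/(Z_0 + jZ_L·tanβl)
     = 75·(176 + j103)/(75 + j242)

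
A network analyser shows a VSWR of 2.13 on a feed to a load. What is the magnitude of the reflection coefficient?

|Γ| ≈ 0.361

|Γ| = (S − 1)/(S + 1) = (2.13 − 1)/(2.13 + 1) = 1.13/3.13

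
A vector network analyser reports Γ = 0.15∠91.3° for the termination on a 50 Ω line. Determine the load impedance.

Z_L = Z_0·(1 + Γ)/(1 − Γ) = 50·(0.997 + j0.15)/(1 − j0.15)

Z_L ≈ 47.5 + j14.6 Ω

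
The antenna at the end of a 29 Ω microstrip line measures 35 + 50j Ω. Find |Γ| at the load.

|Γ| ≈ 0.62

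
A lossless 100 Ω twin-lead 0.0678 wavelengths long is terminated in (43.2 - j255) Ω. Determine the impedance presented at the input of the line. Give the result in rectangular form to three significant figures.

βl = 2π × 0.0678 = 24.4°
tan(βl) = tan(24.4°) = 0.454
Z_in = Z_0·(Z_L + jZ_0·tanβl)/(Z_0 + jZ_L·tanβl)
     = 100·(43.2 − j210)/(216 + j19.6)

Z_in ≈ 11.1 − j98.2 Ω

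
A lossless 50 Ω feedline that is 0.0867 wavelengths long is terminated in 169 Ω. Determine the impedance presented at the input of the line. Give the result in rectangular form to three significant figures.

Z_in ≈ 44.5 − j60.8 Ω

βl = 2π × 0.0867 = 31.2°
tan(βl) = tan(31.2°) = 0.606
Z_in = Z_0·(Z_L + jZ_0·tanβl)/(Z_0 + jZ_L·tanβl)
     = 50·(169 + j30.3)/(50 + j102)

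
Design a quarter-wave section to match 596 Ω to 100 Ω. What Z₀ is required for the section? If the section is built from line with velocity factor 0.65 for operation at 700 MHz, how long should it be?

Z_qwt = √(Z_0·R_L) = √(100 × 596) = √59600
λ = 0.65·c/f = 0.279 m, so l = λ/4 = 0.0696 m

Z_qwt ≈ 244 Ω; length ≈ 6.96 cm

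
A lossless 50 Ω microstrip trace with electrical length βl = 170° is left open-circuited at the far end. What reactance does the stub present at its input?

X_in ≈ 284 Ω (inductive)

tan(βl) = -0.176
For an open-circuited stub, Z_in = −jZ_0·cot(βl) = −jZ_0/tan(βl)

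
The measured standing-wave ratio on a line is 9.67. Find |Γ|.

|Γ| ≈ 0.813

|Γ| = (S − 1)/(S + 1) = (9.67 − 1)/(9.67 + 1) = 8.67/10.7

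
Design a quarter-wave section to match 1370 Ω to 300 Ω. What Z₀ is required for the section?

Z_qwt ≈ 641 Ω

Z_qwt = √(Z_0·R_L) = √(300 × 1370) = √411000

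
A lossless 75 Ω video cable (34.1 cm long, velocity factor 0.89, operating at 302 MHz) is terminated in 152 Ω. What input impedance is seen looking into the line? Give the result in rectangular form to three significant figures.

Z_in ≈ 64.8 + j49.2 Ω

λ = v/f = 0.89·c / 302 MHz = 0.884 m
βl = 2π·l/λ = 2π × 0.386 = 139°
tan(βl) = tan(139°) = -0.874
Z_in = Z_0·(Z_L + jZ_0·tanβl)/(Z_0 + jZ_L·tanβl)
     = 75·(152 − j65.5)/(75 − j133)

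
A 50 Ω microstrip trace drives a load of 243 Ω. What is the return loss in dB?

Γ = (243 − 50)/(243 + 50) = 0.659
RL = −20·log₁₀|Γ| = −20·log₁₀(0.659)

RL ≈ 3.63 dB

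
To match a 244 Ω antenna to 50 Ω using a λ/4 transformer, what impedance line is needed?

Z_qwt = √(Z_0·R_L) = √(50 × 244) = √12200

Z_qwt ≈ 110 Ω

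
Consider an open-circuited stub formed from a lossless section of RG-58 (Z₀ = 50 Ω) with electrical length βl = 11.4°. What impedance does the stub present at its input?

Z_in ≈ −j248 Ω

tan(βl) = 0.202
For an open-circuited stub, Z_in = −jZ_0·cot(βl) = −jZ_0/tan(βl)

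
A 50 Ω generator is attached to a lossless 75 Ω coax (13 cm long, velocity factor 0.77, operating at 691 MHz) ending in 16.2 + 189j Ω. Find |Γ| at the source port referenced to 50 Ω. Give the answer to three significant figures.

λ = v/f = 0.77·c / 691 MHz = 0.334 m
βl = 2π·l/λ = 2π × 0.389 = 140°
tan(βl) = -0.839
Z_in = Z_0·(Z_L + jZ_0·tanβl)/(Z_0 + jZ_L·tanβl) = 2.84 + j40.6 Ω
Γ_s = (Z_in − Z_s)/(Z_in + Z_s) = (-47.2 + j40.6)/(52.8 + j40.6), |Γ_s| = 0.934

|Γ| ≈ 0.934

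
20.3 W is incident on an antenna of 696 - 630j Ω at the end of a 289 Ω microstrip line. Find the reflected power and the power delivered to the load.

|Γ| = |(407 − j630)/(985 − j630)| = 0.641
|Γ|² = 0.411
P_refl = |Γ|²·P_inc = 8.35 W, P_del = (1 − |Γ|²)·P_inc = 11.9 W

P_reflected ≈ 8.35 W; P_delivered ≈ 11.9 W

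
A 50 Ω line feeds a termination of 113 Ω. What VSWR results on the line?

VSWR ≈ 2.26

For a purely resistive load, VSWR = R_L/Z_0 or Z_0/R_L (whichever > 1) = 113/50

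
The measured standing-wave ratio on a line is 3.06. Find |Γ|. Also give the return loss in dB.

|Γ| ≈ 0.507; return loss ≈ 5.89 dB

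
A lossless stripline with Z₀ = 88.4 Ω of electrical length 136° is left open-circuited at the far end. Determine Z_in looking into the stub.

tan(βl) = -0.966
For an open-circuited stub, Z_in = −jZ_0·cot(βl) = −jZ_0/tan(βl)

Z_in ≈ +j91.5 Ω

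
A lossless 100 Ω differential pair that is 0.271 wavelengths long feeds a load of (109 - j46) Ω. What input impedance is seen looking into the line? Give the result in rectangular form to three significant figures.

Z_in ≈ 85.6 + j39 Ω

βl = 2π × 0.271 = 97.6°
tan(βl) = tan(97.6°) = -7.53
Z_in = Z_0·(Z_L + jZ_0·tanβl)/(Z_0 + jZ_L·tanβl)
     = 100·(109 − j799)/(-247 − j821)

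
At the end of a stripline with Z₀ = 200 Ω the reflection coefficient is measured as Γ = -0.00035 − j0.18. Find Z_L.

Z_L = Z_0·(1 + Γ)/(1 − Γ) = 200·(1 − j0.18)/(1 + j0.18)

Z_L ≈ 187 − j69.7 Ω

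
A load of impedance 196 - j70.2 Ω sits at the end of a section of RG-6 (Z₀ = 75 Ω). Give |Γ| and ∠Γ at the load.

Γ = (Z_L − Z_0)/(Z_L + Z_0) = (121 − j70.2)/(271 − j70.2)
|Γ| = 140/280 = 0.5

Γ ≈ 0.5 ∠ -15.6°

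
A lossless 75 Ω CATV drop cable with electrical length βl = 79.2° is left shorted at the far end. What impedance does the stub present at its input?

Z_in ≈ +j393 Ω

tan(βl) = 5.24
For a shorted stub, Z_in = jZ_0·tan(βl)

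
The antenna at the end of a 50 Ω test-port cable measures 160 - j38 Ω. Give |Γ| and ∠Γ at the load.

Γ ≈ 0.545 ∠ -8.8°

Γ = (Z_L − Z_0)/(Z_L + Z_0) = (110 − j38)/(210 − j38)
|Γ| = 116/213 = 0.545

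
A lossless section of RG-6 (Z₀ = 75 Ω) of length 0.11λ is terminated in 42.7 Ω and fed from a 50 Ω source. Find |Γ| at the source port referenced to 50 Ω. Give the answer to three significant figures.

βl = 2π × 0.11 = 39.6°
tan(βl) = 0.827
Z_in = Z_0·(Z_L + jZ_0·tanβl)/(Z_0 + jZ_L·tanβl) = 58.9 + j34.3 Ω
Γ_s = (Z_in − Z_s)/(Z_in + Z_s) = (8.86 + j34.3)/(109 + j34.3), |Γ_s| = 0.311

|Γ| ≈ 0.311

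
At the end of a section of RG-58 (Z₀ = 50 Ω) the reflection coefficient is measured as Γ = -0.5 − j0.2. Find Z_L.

Z_L = Z_0·(1 + Γ)/(1 − Γ) = 50·(0.5 − j0.2)/(1.5 + j0.2)

Z_L ≈ 15.5 − j8.73 Ω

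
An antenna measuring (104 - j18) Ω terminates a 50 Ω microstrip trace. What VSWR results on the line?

Γ = (Z_L − Z_0)/(Z_L + Z_0) = (54 − j18)/(154 − j18)
|Γ| = 56.9/155 = 0.367
VSWR = (1 + |Γ|)/(1 − |Γ|) = 1.37/0.633

VSWR ≈ 2.16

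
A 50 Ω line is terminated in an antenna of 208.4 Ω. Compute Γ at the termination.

Γ = (Z_L − Z_0)/(Z_L + Z_0) = (208.4 − 50)/(208.4 + 50) = 158.4/258.4

Γ = 0.613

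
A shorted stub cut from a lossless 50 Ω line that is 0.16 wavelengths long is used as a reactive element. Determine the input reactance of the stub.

X_in ≈ 78.8 Ω (inductive)

βl = 2π × 0.16 = 57.6°
tan(βl) = 1.58
For a shorted stub, Z_in = jZ_0·tan(βl)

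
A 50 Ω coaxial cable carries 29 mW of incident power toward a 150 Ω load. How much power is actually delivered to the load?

Γ = (150 − 50)/(150 + 50) = 0.5
|Γ|² = 0.25
P_refl = |Γ|²·P_inc = 7.25 mW, P_del = (1 − |Γ|²)·P_inc = 21.8 mW

P_delivered ≈ 21.8 mW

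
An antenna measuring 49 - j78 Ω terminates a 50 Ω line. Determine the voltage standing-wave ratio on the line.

Γ = (Z_L − Z_0)/(Z_L + Z_0) = (-1 − j78)/(99 − j78)
|Γ| = 78/126 = 0.619
VSWR = (1 + |Γ|)/(1 − |Γ|) = 1.62/0.381

VSWR ≈ 4.25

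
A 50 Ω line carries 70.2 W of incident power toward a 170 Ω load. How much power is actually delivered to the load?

Γ = (170 − 50)/(170 + 50) = 0.545
|Γ|² = 0.298
P_refl = |Γ|²·P_inc = 20.9 W, P_del = (1 − |Γ|²)·P_inc = 49.3 W

P_delivered ≈ 49.3 W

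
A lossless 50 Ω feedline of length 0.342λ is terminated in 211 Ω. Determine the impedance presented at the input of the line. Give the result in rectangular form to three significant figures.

Z_in ≈ 16.5 + j30.1 Ω

βl = 2π × 0.342 = 123°
tan(βl) = tan(123°) = -1.53
Z_in = Z_0·(Z_L + jZ_0·tanβl)/(Z_0 + jZ_L·tanβl)
     = 50·(211 − j76.6)/(50 − j323)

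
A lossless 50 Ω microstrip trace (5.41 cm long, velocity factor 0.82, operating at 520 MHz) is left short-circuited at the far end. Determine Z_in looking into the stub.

Z_in ≈ +j43.7 Ω

λ = v/f = 0.82·c / 520 MHz = 0.473 m
βl = 2π·l/λ = 2π × 0.114 = 41.2°
tan(βl) = 0.874
For a short-circuited stub, Z_in = jZ_0·tan(βl)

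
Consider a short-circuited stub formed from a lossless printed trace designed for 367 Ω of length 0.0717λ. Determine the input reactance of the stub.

βl = 2π × 0.0717 = 25.8°
tan(βl) = 0.484
For a short-circuited stub, Z_in = jZ_0·tan(βl)

X_in ≈ 178 Ω (inductive)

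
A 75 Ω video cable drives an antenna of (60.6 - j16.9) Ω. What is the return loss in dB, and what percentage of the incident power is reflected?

Γ = (-14.4 − j16.9)/(135.6 − j16.9), |Γ| = 0.162
RL = −20·log₁₀(0.162) = 15.8 dB
P_refl/P_inc = |Γ|² = 0.0264

RL ≈ 15.8 dB; 2.64% of incident power reflected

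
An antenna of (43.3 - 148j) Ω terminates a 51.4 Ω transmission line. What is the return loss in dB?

RL ≈ 1.48 dB

Γ = (-8.1 − j148)/(94.7 − j148), |Γ| = 0.844
RL = −20·log₁₀|Γ| = −20·log₁₀(0.844)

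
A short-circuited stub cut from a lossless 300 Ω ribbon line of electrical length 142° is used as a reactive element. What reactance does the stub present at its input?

tan(βl) = -0.781
For a short-circuited stub, Z_in = jZ_0·tan(βl)

X_in ≈ -234 Ω (capacitive)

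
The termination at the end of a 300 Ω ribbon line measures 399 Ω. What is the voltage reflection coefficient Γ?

Γ = (Z_L − Z_0)/(Z_L + Z_0) = (399 − 300)/(399 + 300) = 99/699

Γ = 0.142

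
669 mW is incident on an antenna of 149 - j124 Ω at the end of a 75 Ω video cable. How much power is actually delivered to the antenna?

|Γ| = |(74 − j124)/(224 − j124)| = 0.564
|Γ|² = 0.318
P_refl = |Γ|²·P_inc = 213 mW, P_del = (1 − |Γ|²)·P_inc = 456 mW

P_delivered ≈ 456 mW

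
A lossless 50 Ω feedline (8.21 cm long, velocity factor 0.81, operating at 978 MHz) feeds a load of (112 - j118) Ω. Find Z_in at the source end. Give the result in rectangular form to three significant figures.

Z_in ≈ 17.7 + j41.9 Ω

λ = v/f = 0.81·c / 978 MHz = 0.248 m
βl = 2π·l/λ = 2π × 0.33 = 119°
tan(βl) = tan(119°) = -1.81
Z_in = Z_0·(Z_L + jZ_0·tanβl)/(Z_0 + jZ_L·tanβl)
     = 50·(112 − j208)/(-163 − j202)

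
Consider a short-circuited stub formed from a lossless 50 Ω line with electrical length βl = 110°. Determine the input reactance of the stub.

X_in ≈ -137 Ω (capacitive)

tan(βl) = -2.75
For a short-circuited stub, Z_in = jZ_0·tan(βl)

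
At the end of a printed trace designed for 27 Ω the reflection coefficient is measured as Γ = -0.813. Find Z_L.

Z_L ≈ 2.78 Ω

Z_L = Z_0·(1 + Γ)/(1 − Γ) = 27·(0.187)/(1.81)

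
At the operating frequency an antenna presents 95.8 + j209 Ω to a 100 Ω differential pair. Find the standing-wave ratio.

VSWR ≈ 6.41

Γ = (Z_L − Z_0)/(Z_L + Z_0) = (-4.2 + j209)/(195.8 + j209)
|Γ| = 209/286 = 0.73
VSWR = (1 + |Γ|)/(1 − |Γ|) = 1.73/0.27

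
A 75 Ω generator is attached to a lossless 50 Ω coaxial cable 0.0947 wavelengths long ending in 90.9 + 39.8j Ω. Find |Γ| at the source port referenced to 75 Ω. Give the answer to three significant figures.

βl = 2π × 0.0947 = 34.1°
tan(βl) = 0.677
Z_in = Z_0·(Z_L + jZ_0·tanβl)/(Z_0 + jZ_L·tanβl) = 76.8 − j45.1 Ω
Γ_s = (Z_in − Z_s)/(Z_in + Z_s) = (1.75 − j45.1)/(152 − j45.1), |Γ_s| = 0.285

|Γ| ≈ 0.285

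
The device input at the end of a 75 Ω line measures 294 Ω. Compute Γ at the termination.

Γ = 0.593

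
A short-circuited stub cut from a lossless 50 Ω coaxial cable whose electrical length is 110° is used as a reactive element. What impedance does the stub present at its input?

Z_in ≈ −j137 Ω

tan(βl) = -2.75
For a short-circuited stub, Z_in = jZ_0·tan(βl)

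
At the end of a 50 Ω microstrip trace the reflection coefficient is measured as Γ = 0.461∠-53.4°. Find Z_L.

Z_L = Z_0·(1 + Γ)/(1 − Γ) = 50·(1.27 − j0.37)/(0.725 + j0.37)

Z_L ≈ 59.4 − j55.8 Ω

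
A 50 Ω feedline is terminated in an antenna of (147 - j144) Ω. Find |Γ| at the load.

Γ = (Z_L − Z_0)/(Z_L + Z_0) = (97 − j144)/(197 − j144)
|Γ| = 174/244

|Γ| ≈ 0.712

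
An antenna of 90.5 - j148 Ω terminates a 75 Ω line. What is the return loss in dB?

Γ = (15.5 − j148)/(165.5 − j148), |Γ| = 0.67
RL = −20·log₁₀|Γ| = −20·log₁₀(0.67)

RL ≈ 3.48 dB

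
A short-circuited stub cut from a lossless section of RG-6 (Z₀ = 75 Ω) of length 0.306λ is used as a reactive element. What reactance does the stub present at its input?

X_in ≈ -204 Ω (capacitive)

βl = 2π × 0.306 = 110°
tan(βl) = -2.72
For a short-circuited stub, Z_in = jZ_0·tan(βl)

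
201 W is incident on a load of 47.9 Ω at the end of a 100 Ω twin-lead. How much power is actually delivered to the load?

P_delivered ≈ 176 W

Γ = (47.9 − 100)/(47.9 + 100) = -0.352
|Γ|² = 0.124
P_refl = |Γ|²·P_inc = 24.9 W, P_del = (1 − |Γ|²)·P_inc = 176 W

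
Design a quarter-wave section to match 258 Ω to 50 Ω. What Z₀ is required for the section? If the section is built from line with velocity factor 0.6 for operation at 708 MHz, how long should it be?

Z_qwt = √(Z_0·R_L) = √(50 × 258) = √12900
λ = 0.6·c/f = 0.254 m, so l = λ/4 = 0.0636 m

Z_qwt ≈ 114 Ω; length ≈ 6.36 cm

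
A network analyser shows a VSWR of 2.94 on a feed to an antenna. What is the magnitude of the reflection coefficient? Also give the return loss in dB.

|Γ| = (S − 1)/(S + 1) = (2.94 − 1)/(2.94 + 1) = 1.94/3.94
RL = −20·log₁₀|Γ| = −20·log₁₀(0.492)

|Γ| ≈ 0.492; return loss ≈ 6.15 dB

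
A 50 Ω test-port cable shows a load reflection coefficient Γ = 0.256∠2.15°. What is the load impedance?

Z_L ≈ 84.4 + j1.73 Ω

Z_L = Z_0·(1 + Γ)/(1 − Γ) = 50·(1.26 + j0.0096)/(0.744 − j0.0096)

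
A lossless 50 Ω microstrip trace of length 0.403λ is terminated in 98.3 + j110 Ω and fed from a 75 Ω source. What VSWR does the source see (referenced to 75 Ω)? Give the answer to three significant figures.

VSWR ≈ 5.48

βl = 2π × 0.403 = 145°
tan(βl) = -0.698
Z_in = Z_0·(Z_L + jZ_0·tanβl)/(Z_0 + jZ_L·tanβl) = 17.6 + j39.1 Ω
Γ_s = (Z_in − Z_s)/(Z_in + Z_s) = (-57.4 + j39.1)/(92.6 + j39.1), |Γ_s| = 0.691
VSWR = (1 + |Γ_s|)/(1 − |Γ_s|)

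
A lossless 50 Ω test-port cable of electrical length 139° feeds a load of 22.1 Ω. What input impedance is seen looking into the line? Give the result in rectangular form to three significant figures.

Z_in ≈ 33.8 − j30.5 Ω

tan(βl) = tan(139°) = -0.869
Z_in = Z_0·(Z_L + jZ_0·tanβl)/(Z_0 + jZ_L·tanβl)
     = 50·(22.1 − j43.5)/(50 − j19.2)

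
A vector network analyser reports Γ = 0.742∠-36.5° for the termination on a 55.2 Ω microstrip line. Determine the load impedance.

Z_L ≈ 69.4 − j136 Ω

Z_L = Z_0·(1 + Γ)/(1 − Γ) = 55.2·(1.6 − j0.441)/(0.404 + j0.441)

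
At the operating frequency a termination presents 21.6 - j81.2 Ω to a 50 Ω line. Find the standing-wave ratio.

Γ = (Z_L − Z_0)/(Z_L + Z_0) = (-28.4 − j81.2)/(71.6 − j81.2)
|Γ| = 86/108 = 0.795
VSWR = (1 + |Γ|)/(1 − |Γ|) = 1.79/0.205

VSWR ≈ 8.74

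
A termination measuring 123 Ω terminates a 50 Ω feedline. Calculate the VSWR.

For a purely resistive load, VSWR = R_L/Z_0 or Z_0/R_L (whichever > 1) = 123/50

VSWR ≈ 2.46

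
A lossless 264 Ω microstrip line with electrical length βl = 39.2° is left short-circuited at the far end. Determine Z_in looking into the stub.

Z_in ≈ +j215 Ω

tan(βl) = 0.816
For a short-circuited stub, Z_in = jZ_0·tan(βl)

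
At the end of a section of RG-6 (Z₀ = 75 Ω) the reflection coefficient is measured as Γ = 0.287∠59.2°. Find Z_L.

Z_L ≈ 87.3 + j46.9 Ω

Z_L = Z_0·(1 + Γ)/(1 − Γ) = 75·(1.15 + j0.247)/(0.853 − j0.247)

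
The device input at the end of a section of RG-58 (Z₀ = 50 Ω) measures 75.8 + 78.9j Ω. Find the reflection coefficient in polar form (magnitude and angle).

Γ ≈ 0.559 ∠ 39.8°

Γ = (Z_L − Z_0)/(Z_L + Z_0) = (25.8 + j78.9)/(125.8 + j78.9)
|Γ| = 83/148 = 0.559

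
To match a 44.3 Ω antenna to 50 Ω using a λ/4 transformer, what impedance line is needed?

Z_qwt ≈ 47.1 Ω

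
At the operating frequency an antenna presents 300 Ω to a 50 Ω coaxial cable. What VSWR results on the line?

VSWR ≈ 6

Γ = (300 − 50)/(300 + 50) = 0.714
VSWR = (1 + 0.714)/(1 − 0.714)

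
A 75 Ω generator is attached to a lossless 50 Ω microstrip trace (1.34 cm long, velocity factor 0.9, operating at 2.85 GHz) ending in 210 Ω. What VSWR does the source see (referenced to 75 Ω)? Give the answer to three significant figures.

λ = v/f = 0.9·c / 2.85 GHz = 0.0947 m
βl = 2π·l/λ = 2π × 0.141 = 50.9°
tan(βl) = 1.23
Z_in = Z_0·(Z_L + jZ_0·tanβl)/(Z_0 + jZ_L·tanβl) = 19 − j36.9 Ω
Γ_s = (Z_in − Z_s)/(Z_in + Z_s) = (-56 − j36.9)/(94 − j36.9), |Γ_s| = 0.664
VSWR = (1 + |Γ_s|)/(1 − |Γ_s|)

VSWR ≈ 4.94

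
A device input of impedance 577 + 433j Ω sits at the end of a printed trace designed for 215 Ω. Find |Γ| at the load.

|Γ| ≈ 0.625

Γ = (Z_L − Z_0)/(Z_L + Z_0) = (362 + j433)/(792 + j433)
|Γ| = 564/903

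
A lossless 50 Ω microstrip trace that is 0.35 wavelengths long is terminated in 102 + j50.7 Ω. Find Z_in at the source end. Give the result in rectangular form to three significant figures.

βl = 2π × 0.35 = 126°
tan(βl) = tan(126°) = -1.38
Z_in = Z_0·(Z_L + jZ_0·tanβl)/(Z_0 + jZ_L·tanβl)
     = 50·(102 − j18.1)/(120 − j140)

Z_in ≈ 21.7 + j17.8 Ω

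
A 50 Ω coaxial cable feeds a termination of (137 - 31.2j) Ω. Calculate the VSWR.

VSWR ≈ 2.9

Γ = (Z_L − Z_0)/(Z_L + Z_0) = (87 − j31.2)/(187 − j31.2)
|Γ| = 92.4/190 = 0.488
VSWR = (1 + |Γ|)/(1 − |Γ|) = 1.49/0.512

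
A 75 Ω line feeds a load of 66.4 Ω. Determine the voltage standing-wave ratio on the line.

For a purely resistive load, VSWR = R_L/Z_0 or Z_0/R_L (whichever > 1) = 75/66.4

VSWR ≈ 1.13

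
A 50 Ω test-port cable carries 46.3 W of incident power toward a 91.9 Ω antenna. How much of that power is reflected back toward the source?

P_reflected ≈ 4.04 W

Γ = (91.9 − 50)/(91.9 + 50) = 0.295
|Γ|² = 0.0872
P_refl = |Γ|²·P_inc = 4.04 W, P_del = (1 − |Γ|²)·P_inc = 42.3 W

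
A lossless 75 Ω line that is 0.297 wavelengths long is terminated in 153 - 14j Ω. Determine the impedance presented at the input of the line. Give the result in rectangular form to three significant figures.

βl = 2π × 0.297 = 107°
tan(βl) = tan(107°) = -3.29
Z_in = Z_0·(Z_L + jZ_0·tanβl)/(Z_0 + jZ_L·tanβl)
     = 75·(153 − j261)/(29 − j503)

Z_in ≈ 40 + j20.5 Ω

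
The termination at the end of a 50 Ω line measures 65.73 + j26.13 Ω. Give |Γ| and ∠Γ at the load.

Γ ≈ 0.257 ∠ 46.2°

Γ = (Z_L − Z_0)/(Z_L + Z_0) = (15.73 + j26.13)/(115.7 + j26.13)
|Γ| = 30.5/119 = 0.257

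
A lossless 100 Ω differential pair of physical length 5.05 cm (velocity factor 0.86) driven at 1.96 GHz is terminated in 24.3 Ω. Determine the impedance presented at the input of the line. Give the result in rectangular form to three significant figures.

λ = v/f = 0.86·c / 1.96 GHz = 0.132 m
βl = 2π·l/λ = 2π × 0.384 = 138°
tan(βl) = tan(138°) = -0.897
Z_in = Z_0·(Z_L + jZ_0·tanβl)/(Z_0 + jZ_L·tanβl)
     = 100·(24.3 − j89.7)/(100 − j21.8)

Z_in ≈ 41.9 − j80.6 Ω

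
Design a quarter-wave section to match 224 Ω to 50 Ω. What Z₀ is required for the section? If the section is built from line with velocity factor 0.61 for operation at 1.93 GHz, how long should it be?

Z_qwt ≈ 106 Ω; length ≈ 2.37 cm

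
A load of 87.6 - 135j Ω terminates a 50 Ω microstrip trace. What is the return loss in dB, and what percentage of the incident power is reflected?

RL ≈ 2.77 dB; 52.9% of incident power reflected

Γ = (37.6 − j135)/(137.6 − j135), |Γ| = 0.727
RL = −20·log₁₀(0.727) = 2.77 dB
P_refl/P_inc = |Γ|² = 0.529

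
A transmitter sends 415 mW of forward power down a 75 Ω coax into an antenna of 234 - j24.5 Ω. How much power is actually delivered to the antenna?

|Γ| = |(159 − j24.5)/(309 − j24.5)| = 0.519
|Γ|² = 0.269
P_refl = |Γ|²·P_inc = 112 mW, P_del = (1 − |Γ|²)·P_inc = 303 mW

P_delivered ≈ 303 mW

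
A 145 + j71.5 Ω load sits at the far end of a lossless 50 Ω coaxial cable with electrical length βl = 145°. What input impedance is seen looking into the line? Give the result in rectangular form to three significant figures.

Z_in ≈ 26.6 + j45.2 Ω

tan(βl) = tan(145°) = -0.7
Z_in = Z_0·(Z_L + jZ_0·tanβl)/(Z_0 + jZ_L·tanβl)
     = 50·(145 + j36.5)/(100 − j102)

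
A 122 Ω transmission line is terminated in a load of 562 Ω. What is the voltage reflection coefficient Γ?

Γ = (Z_L − Z_0)/(Z_L + Z_0) = (562 − 122)/(562 + 122) = 440/684

Γ = 0.643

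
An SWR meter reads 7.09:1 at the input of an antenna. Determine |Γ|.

|Γ| ≈ 0.753

|Γ| = (S − 1)/(S + 1) = (7.09 − 1)/(7.09 + 1) = 6.09/8.09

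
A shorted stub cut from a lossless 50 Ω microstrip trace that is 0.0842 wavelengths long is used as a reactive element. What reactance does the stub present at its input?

βl = 2π × 0.0842 = 30.3°
tan(βl) = 0.585
For a shorted stub, Z_in = jZ_0·tan(βl)

X_in ≈ 29.2 Ω (inductive)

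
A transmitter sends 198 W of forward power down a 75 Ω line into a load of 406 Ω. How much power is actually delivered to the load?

P_delivered ≈ 104 W

Γ = (406 − 75)/(406 + 75) = 0.688
|Γ|² = 0.474
P_refl = |Γ|²·P_inc = 93.8 W, P_del = (1 − |Γ|²)·P_inc = 104 W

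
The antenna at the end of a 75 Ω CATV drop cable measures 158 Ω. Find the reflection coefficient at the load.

Γ = (Z_L − Z_0)/(Z_L + Z_0) = (158 − 75)/(158 + 75) = 83/233

Γ = 0.356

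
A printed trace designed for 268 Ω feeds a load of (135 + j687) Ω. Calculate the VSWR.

VSWR ≈ 15.5

Γ = (Z_L − Z_0)/(Z_L + Z_0) = (-133 + j687)/(403 + j687)
|Γ| = 700/796 = 0.879
VSWR = (1 + |Γ|)/(1 − |Γ|) = 1.88/0.121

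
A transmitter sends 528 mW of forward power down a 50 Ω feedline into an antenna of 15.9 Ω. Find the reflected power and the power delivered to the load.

Γ = (15.9 − 50)/(15.9 + 50) = -0.517
|Γ|² = 0.268
P_refl = |Γ|²·P_inc = 141 mW, P_del = (1 − |Γ|²)·P_inc = 387 mW

P_reflected ≈ 141 mW; P_delivered ≈ 387 mW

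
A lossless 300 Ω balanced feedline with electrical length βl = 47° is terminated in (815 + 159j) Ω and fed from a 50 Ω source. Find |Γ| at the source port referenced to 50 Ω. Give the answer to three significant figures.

|Γ| ≈ 0.824

tan(βl) = 1.07
Z_in = Z_0·(Z_L + jZ_0·tanβl)/(Z_0 + jZ_L·tanβl) = 202 − j250 Ω
Γ_s = (Z_in − Z_s)/(Z_in + Z_s) = (152 − j250)/(252 − j250), |Γ_s| = 0.824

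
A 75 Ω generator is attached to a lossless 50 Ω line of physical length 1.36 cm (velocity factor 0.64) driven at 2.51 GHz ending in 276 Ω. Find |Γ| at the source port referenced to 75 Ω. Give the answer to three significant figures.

λ = v/f = 0.64·c / 2.51 GHz = 0.0765 m
βl = 2π·l/λ = 2π × 0.178 = 64°
tan(βl) = 2.05
Z_in = Z_0·(Z_L + jZ_0·tanβl)/(Z_0 + jZ_L·tanβl) = 11.1 − j23.4 Ω
Γ_s = (Z_in − Z_s)/(Z_in + Z_s) = (-63.9 − j23.4)/(86.1 − j23.4), |Γ_s| = 0.762

|Γ| ≈ 0.762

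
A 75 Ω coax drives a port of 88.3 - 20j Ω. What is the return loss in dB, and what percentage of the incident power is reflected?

Γ = (13.3 − j20)/(163.3 − j20), |Γ| = 0.146
RL = −20·log₁₀(0.146) = 16.7 dB
P_refl/P_inc = |Γ|² = 0.0213

RL ≈ 16.7 dB; 2.13% of incident power reflected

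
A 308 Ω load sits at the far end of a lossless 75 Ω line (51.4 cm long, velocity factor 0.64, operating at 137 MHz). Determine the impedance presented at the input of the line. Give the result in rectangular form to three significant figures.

λ = v/f = 0.64·c / 137 MHz = 1.4 m
βl = 2π·l/λ = 2π × 0.367 = 132°
tan(βl) = tan(132°) = -1.11
Z_in = Z_0·(Z_L + jZ_0·tanβl)/(Z_0 + jZ_L·tanβl)
     = 75·(308 − j83.2)/(75 − j342)

Z_in ≈ 31.6 + j60.7 Ω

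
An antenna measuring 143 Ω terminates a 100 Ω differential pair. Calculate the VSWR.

VSWR ≈ 1.43

Γ = (143 − 100)/(143 + 100) = 0.177
VSWR = (1 + 0.177)/(1 − 0.177)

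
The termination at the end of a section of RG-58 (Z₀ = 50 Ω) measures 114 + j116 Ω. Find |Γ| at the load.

Γ = (Z_L − Z_0)/(Z_L + Z_0) = (64 + j116)/(164 + j116)
|Γ| = 132/201

|Γ| ≈ 0.66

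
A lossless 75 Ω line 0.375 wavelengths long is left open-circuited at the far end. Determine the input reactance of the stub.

X_in ≈ 75 Ω (inductive)

βl = 2π × 0.375 = 135°
tan(βl) = -1
For an open-circuited stub, Z_in = −jZ_0·cot(βl) = −jZ_0/tan(βl)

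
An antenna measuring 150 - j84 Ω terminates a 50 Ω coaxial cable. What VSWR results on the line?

Γ = (Z_L − Z_0)/(Z_L + Z_0) = (100 − j84)/(200 − j84)
|Γ| = 131/217 = 0.602
VSWR = (1 + |Γ|)/(1 − |Γ|) = 1.6/0.398

VSWR ≈ 4.03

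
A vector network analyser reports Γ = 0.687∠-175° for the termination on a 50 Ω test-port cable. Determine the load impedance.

Z_L ≈ 9.29 − j2.11 Ω

Z_L = Z_0·(1 + Γ)/(1 − Γ) = 50·(0.316 − j0.0599)/(1.68 + j0.0599)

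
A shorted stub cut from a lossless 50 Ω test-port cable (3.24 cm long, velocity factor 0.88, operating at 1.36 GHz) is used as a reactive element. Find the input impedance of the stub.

λ = v/f = 0.88·c / 1.36 GHz = 0.194 m
βl = 2π·l/λ = 2π × 0.167 = 60.1°
tan(βl) = 1.74
For a shorted stub, Z_in = jZ_0·tan(βl)

Z_in ≈ +j86.9 Ω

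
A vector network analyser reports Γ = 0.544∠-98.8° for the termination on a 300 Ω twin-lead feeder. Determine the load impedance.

Z_L = Z_0·(1 + Γ)/(1 − Γ) = 300·(0.917 − j0.538)/(1.08 + j0.538)

Z_L ≈ 144 − j221 Ω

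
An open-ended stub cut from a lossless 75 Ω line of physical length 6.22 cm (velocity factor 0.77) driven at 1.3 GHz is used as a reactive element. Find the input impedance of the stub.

λ = v/f = 0.77·c / 1.3 GHz = 0.178 m
βl = 2π·l/λ = 2π × 0.35 = 126°
tan(βl) = -1.38
For an open-ended stub, Z_in = −jZ_0·cot(βl) = −jZ_0/tan(βl)

Z_in ≈ +j54.5 Ω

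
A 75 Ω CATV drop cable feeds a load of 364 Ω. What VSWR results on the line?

VSWR ≈ 4.85

Γ = (364 − 75)/(364 + 75) = 0.658
VSWR = (1 + 0.658)/(1 − 0.658)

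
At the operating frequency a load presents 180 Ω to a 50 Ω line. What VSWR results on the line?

VSWR ≈ 3.6

For a purely resistive load, VSWR = R_L/Z_0 or Z_0/R_L (whichever > 1) = 180/50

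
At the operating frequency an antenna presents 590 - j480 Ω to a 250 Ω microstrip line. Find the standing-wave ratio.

VSWR ≈ 4.1

Γ = (Z_L − Z_0)/(Z_L + Z_0) = (340 − j480)/(840 − j480)
|Γ| = 588/967 = 0.608
VSWR = (1 + |Γ|)/(1 − |Γ|) = 1.61/0.392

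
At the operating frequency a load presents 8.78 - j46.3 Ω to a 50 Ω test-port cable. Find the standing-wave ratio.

Γ = (Z_L − Z_0)/(Z_L + Z_0) = (-41.22 − j46.3)/(58.78 − j46.3)
|Γ| = 62/74.8 = 0.828
VSWR = (1 + |Γ|)/(1 − |Γ|) = 1.83/0.172

VSWR ≈ 10.7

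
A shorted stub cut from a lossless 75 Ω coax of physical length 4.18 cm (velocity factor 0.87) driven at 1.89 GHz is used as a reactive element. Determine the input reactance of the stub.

λ = v/f = 0.87·c / 1.89 GHz = 0.138 m
βl = 2π·l/λ = 2π × 0.303 = 109°
tan(βl) = -2.91
For a shorted stub, Z_in = jZ_0·tan(βl)

X_in ≈ -218 Ω (capacitive)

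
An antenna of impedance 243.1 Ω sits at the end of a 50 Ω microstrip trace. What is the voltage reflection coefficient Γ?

Γ = 0.659

Γ = (Z_L − Z_0)/(Z_L + Z_0) = (243.1 − 50)/(243.1 + 50) = 193.1/293.1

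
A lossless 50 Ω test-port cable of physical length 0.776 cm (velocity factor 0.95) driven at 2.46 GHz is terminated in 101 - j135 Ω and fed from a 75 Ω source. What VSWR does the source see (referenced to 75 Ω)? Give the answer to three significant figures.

VSWR ≈ 5.87

λ = v/f = 0.95·c / 2.46 GHz = 0.116 m
βl = 2π·l/λ = 2π × 0.067 = 24.1°
tan(βl) = 0.448
Z_in = Z_0·(Z_L + jZ_0·tanβl)/(Z_0 + jZ_L·tanβl) = 21.3 − j59.7 Ω
Γ_s = (Z_in − Z_s)/(Z_in + Z_s) = (-53.7 − j59.7)/(96.3 − j59.7), |Γ_s| = 0.709
VSWR = (1 + |Γ_s|)/(1 − |Γ_s|)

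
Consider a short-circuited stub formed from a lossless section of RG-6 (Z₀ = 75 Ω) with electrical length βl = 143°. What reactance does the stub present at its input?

X_in ≈ -56.5 Ω (capacitive)

tan(βl) = -0.754
For a short-circuited stub, Z_in = jZ_0·tan(βl)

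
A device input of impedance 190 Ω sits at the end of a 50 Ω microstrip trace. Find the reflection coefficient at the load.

Γ = (Z_L − Z_0)/(Z_L + Z_0) = (190 − 50)/(190 + 50) = 140/240

Γ = 0.583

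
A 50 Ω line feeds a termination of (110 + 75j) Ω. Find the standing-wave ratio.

Γ = (Z_L − Z_0)/(Z_L + Z_0) = (60 + j75)/(160 + j75)
|Γ| = 96/177 = 0.544
VSWR = (1 + |Γ|)/(1 − |Γ|) = 1.54/0.456

VSWR ≈ 3.38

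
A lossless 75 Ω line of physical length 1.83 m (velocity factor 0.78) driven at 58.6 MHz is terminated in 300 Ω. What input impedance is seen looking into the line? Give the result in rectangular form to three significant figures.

λ = v/f = 0.78·c / 58.6 MHz = 3.99 m
βl = 2π·l/λ = 2π × 0.458 = 165°
tan(βl) = tan(165°) = -0.268
Z_in = Z_0·(Z_L + jZ_0·tanβl)/(Z_0 + jZ_L·tanβl)
     = 75·(300 − j20.1)/(75 − j80.5)

Z_in ≈ 149 + j140 Ω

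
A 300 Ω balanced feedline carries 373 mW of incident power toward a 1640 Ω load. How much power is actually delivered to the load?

P_delivered ≈ 195 mW

Γ = (1640 − 300)/(1640 + 300) = 0.691
|Γ|² = 0.477
P_refl = |Γ|²·P_inc = 178 mW, P_del = (1 − |Γ|²)·P_inc = 195 mW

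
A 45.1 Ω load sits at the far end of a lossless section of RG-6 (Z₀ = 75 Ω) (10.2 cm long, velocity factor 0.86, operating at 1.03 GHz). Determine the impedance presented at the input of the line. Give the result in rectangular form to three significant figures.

λ = v/f = 0.86·c / 1.03 GHz = 0.25 m
βl = 2π·l/λ = 2π × 0.407 = 147°
tan(βl) = tan(147°) = -0.659
Z_in = Z_0·(Z_L + jZ_0·tanβl)/(Z_0 + jZ_L·tanβl)
     = 75·(45.1 − j49.5)/(75 − j29.7)

Z_in ≈ 55.9 − j27.3 Ω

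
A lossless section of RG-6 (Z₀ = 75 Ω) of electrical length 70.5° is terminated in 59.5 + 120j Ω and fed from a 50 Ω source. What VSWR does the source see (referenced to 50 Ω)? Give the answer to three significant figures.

VSWR ≈ 5.71

tan(βl) = 2.82
Z_in = Z_0·(Z_L + jZ_0·tanβl)/(Z_0 + jZ_L·tanβl) = 30.7 − j74.8 Ω
Γ_s = (Z_in − Z_s)/(Z_in + Z_s) = (-19.3 − j74.8)/(80.7 − j74.8), |Γ_s| = 0.702
VSWR = (1 + |Γ_s|)/(1 − |Γ_s|)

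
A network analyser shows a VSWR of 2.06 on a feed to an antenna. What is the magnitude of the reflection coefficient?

|Γ| ≈ 0.346

|Γ| = (S − 1)/(S + 1) = (2.06 − 1)/(2.06 + 1) = 1.06/3.06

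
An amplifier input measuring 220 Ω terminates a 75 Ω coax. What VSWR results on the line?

VSWR ≈ 2.93

Γ = (220 − 75)/(220 + 75) = 0.492
VSWR = (1 + 0.492)/(1 − 0.492)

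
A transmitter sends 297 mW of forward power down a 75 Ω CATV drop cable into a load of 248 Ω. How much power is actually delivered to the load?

P_delivered ≈ 212 mW

Γ = (248 − 75)/(248 + 75) = 0.536
|Γ|² = 0.287
P_refl = |Γ|²·P_inc = 85.2 mW, P_del = (1 − |Γ|²)·P_inc = 212 mW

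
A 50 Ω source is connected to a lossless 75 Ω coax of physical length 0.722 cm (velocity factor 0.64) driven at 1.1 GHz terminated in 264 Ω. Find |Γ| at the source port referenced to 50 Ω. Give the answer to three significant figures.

λ = v/f = 0.64·c / 1.1 GHz = 0.175 m
βl = 2π·l/λ = 2π × 0.0414 = 14.9°
tan(βl) = 0.266
Z_in = Z_0·(Z_L + jZ_0·tanβl)/(Z_0 + jZ_L·tanβl) = 151 − j121 Ω
Γ_s = (Z_in − Z_s)/(Z_in + Z_s) = (101 − j121)/(201 − j121), |Γ_s| = 0.672

|Γ| ≈ 0.672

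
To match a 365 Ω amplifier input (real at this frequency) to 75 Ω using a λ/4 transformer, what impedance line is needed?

Z_qwt ≈ 165 Ω

Z_qwt = √(Z_0·R_L) = √(75 × 365) = √27380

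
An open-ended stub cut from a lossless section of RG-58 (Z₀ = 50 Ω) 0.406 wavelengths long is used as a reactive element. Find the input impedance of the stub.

βl = 2π × 0.406 = 146°
tan(βl) = -0.67
For an open-ended stub, Z_in = −jZ_0·cot(βl) = −jZ_0/tan(βl)

Z_in ≈ +j74.6 Ω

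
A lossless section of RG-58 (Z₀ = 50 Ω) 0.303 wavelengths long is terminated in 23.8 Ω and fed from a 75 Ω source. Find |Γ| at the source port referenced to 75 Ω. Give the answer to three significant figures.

|Γ| ≈ 0.247

βl = 2π × 0.303 = 109°
tan(βl) = -2.89
Z_in = Z_0·(Z_L + jZ_0·tanβl)/(Z_0 + jZ_L·tanβl) = 77 − j38.6 Ω
Γ_s = (Z_in − Z_s)/(Z_in + Z_s) = (1.97 − j38.6)/(152 − j38.6), |Γ_s| = 0.247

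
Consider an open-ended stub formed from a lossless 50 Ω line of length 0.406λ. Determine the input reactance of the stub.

βl = 2π × 0.406 = 146°
tan(βl) = -0.67
For an open-ended stub, Z_in = −jZ_0·cot(βl) = −jZ_0/tan(βl)

X_in ≈ 74.6 Ω (inductive)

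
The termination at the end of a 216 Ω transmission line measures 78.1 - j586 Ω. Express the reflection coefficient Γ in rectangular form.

Γ = (Z_L − Z_0)/(Z_L + Z_0) = (-137.9 − j586)/(294.1 − j586)

Γ ≈ 0.704 − j0.589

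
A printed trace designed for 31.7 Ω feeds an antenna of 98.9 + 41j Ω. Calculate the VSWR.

VSWR ≈ 3.71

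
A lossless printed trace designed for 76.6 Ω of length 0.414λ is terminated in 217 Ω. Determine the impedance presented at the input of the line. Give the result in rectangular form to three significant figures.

Z_in ≈ 75.9 + j83 Ω

βl = 2π × 0.414 = 149°
tan(βl) = tan(149°) = -0.6
Z_in = Z_0·(Z_L + jZ_0·tanβl)/(Z_0 + jZ_L·tanβl)
     = 76.6·(217 − j46)/(76.6 − j130)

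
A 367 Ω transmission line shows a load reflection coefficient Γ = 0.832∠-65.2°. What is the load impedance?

Z_L ≈ 114 − j558 Ω

Z_L = Z_0·(1 + Γ)/(1 − Γ) = 367·(1.35 − j0.755)/(0.651 + j0.755)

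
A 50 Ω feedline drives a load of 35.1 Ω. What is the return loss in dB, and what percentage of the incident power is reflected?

RL ≈ 15.1 dB; 3.07% of incident power reflected

Γ = (35.1 − 50)/(35.1 + 50) = -0.175
RL = −20·log₁₀(0.175) = 15.1 dB
P_refl/P_inc = |Γ|² = 0.0307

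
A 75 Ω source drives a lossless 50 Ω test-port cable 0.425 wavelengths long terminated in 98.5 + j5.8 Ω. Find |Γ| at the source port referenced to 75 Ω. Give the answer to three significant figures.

βl = 2π × 0.425 = 153°
tan(βl) = -0.51
Z_in = Z_0·(Z_L + jZ_0·tanβl)/(Z_0 + jZ_L·tanβl) = 58.3 + j36.6 Ω
Γ_s = (Z_in − Z_s)/(Z_in + Z_s) = (-16.7 + j36.6)/(133 + j36.6), |Γ_s| = 0.291

|Γ| ≈ 0.291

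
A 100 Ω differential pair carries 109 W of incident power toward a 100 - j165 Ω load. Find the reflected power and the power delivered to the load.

P_reflected ≈ 44.1 W; P_delivered ≈ 64.9 W

|Γ| = |(0 − j165)/(200 − j165)| = 0.636
|Γ|² = 0.405
P_refl = |Γ|²·P_inc = 44.1 W, P_del = (1 − |Γ|²)·P_inc = 64.9 W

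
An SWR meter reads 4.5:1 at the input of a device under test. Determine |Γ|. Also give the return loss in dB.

|Γ| = (S − 1)/(S + 1) = (4.5 − 1)/(4.5 + 1) = 3.5/5.5
RL = −20·log₁₀|Γ| = −20·log₁₀(0.636)

|Γ| ≈ 0.636; return loss ≈ 3.93 dB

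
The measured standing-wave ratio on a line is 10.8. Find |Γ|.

|Γ| = (S − 1)/(S + 1) = (10.8 − 1)/(10.8 + 1) = 9.8/11.8

|Γ| ≈ 0.831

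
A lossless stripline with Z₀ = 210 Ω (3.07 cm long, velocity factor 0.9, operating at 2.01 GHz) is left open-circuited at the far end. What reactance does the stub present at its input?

λ = v/f = 0.9·c / 2.01 GHz = 0.134 m
βl = 2π·l/λ = 2π × 0.229 = 82.3°
tan(βl) = 7.37
For an open-circuited stub, Z_in = −jZ_0·cot(βl) = −jZ_0/tan(βl)

X_in ≈ -28.5 Ω (capacitive)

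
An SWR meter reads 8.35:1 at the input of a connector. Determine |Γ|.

|Γ| = (S − 1)/(S + 1) = (8.35 − 1)/(8.35 + 1) = 7.35/9.35

|Γ| ≈ 0.786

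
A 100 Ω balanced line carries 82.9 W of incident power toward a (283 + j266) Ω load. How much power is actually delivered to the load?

|Γ| = |(183 + j266)/(383 + j266)| = 0.692
|Γ|² = 0.479
P_refl = |Γ|²·P_inc = 39.7 W, P_del = (1 − |Γ|²)·P_inc = 43.2 W

P_delivered ≈ 43.2 W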